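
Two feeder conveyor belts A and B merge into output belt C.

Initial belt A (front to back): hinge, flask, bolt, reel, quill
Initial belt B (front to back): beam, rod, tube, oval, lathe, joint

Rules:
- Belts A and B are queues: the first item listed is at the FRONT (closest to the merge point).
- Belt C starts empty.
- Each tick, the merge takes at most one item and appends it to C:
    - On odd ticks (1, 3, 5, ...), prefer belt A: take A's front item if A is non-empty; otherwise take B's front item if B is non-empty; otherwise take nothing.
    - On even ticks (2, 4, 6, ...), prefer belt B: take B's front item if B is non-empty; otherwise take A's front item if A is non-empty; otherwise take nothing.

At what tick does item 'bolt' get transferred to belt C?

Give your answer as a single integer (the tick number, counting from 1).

Answer: 5

Derivation:
Tick 1: prefer A, take hinge from A; A=[flask,bolt,reel,quill] B=[beam,rod,tube,oval,lathe,joint] C=[hinge]
Tick 2: prefer B, take beam from B; A=[flask,bolt,reel,quill] B=[rod,tube,oval,lathe,joint] C=[hinge,beam]
Tick 3: prefer A, take flask from A; A=[bolt,reel,quill] B=[rod,tube,oval,lathe,joint] C=[hinge,beam,flask]
Tick 4: prefer B, take rod from B; A=[bolt,reel,quill] B=[tube,oval,lathe,joint] C=[hinge,beam,flask,rod]
Tick 5: prefer A, take bolt from A; A=[reel,quill] B=[tube,oval,lathe,joint] C=[hinge,beam,flask,rod,bolt]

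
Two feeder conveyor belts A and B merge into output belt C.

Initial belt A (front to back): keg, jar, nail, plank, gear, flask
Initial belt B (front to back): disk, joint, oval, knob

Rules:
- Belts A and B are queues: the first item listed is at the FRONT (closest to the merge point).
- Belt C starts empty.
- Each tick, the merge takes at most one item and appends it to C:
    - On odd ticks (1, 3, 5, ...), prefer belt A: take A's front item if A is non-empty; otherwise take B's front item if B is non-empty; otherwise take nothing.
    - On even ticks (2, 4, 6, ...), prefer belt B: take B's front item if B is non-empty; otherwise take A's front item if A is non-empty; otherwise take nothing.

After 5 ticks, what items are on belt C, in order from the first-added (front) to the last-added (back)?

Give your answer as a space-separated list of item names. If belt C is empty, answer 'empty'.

Answer: keg disk jar joint nail

Derivation:
Tick 1: prefer A, take keg from A; A=[jar,nail,plank,gear,flask] B=[disk,joint,oval,knob] C=[keg]
Tick 2: prefer B, take disk from B; A=[jar,nail,plank,gear,flask] B=[joint,oval,knob] C=[keg,disk]
Tick 3: prefer A, take jar from A; A=[nail,plank,gear,flask] B=[joint,oval,knob] C=[keg,disk,jar]
Tick 4: prefer B, take joint from B; A=[nail,plank,gear,flask] B=[oval,knob] C=[keg,disk,jar,joint]
Tick 5: prefer A, take nail from A; A=[plank,gear,flask] B=[oval,knob] C=[keg,disk,jar,joint,nail]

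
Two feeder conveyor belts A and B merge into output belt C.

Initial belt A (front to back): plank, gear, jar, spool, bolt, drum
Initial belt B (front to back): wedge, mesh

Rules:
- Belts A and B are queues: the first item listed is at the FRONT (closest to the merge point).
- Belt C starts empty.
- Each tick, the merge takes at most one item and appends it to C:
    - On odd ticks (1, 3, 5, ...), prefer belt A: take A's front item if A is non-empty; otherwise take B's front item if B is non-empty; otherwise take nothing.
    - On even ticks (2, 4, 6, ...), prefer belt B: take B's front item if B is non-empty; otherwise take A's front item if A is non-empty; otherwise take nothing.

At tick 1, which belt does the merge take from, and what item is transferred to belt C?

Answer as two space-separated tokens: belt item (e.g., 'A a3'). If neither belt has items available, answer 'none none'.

Tick 1: prefer A, take plank from A; A=[gear,jar,spool,bolt,drum] B=[wedge,mesh] C=[plank]

Answer: A plank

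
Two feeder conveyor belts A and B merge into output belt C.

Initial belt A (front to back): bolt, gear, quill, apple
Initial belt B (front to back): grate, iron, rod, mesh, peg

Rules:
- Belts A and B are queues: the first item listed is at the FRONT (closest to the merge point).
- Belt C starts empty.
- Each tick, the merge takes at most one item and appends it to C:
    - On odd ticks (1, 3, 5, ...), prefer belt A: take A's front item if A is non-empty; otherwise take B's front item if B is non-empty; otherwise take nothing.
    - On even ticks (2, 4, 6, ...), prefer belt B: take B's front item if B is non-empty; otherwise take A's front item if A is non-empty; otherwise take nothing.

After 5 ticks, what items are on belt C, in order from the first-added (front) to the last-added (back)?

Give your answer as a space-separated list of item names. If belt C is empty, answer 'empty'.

Tick 1: prefer A, take bolt from A; A=[gear,quill,apple] B=[grate,iron,rod,mesh,peg] C=[bolt]
Tick 2: prefer B, take grate from B; A=[gear,quill,apple] B=[iron,rod,mesh,peg] C=[bolt,grate]
Tick 3: prefer A, take gear from A; A=[quill,apple] B=[iron,rod,mesh,peg] C=[bolt,grate,gear]
Tick 4: prefer B, take iron from B; A=[quill,apple] B=[rod,mesh,peg] C=[bolt,grate,gear,iron]
Tick 5: prefer A, take quill from A; A=[apple] B=[rod,mesh,peg] C=[bolt,grate,gear,iron,quill]

Answer: bolt grate gear iron quill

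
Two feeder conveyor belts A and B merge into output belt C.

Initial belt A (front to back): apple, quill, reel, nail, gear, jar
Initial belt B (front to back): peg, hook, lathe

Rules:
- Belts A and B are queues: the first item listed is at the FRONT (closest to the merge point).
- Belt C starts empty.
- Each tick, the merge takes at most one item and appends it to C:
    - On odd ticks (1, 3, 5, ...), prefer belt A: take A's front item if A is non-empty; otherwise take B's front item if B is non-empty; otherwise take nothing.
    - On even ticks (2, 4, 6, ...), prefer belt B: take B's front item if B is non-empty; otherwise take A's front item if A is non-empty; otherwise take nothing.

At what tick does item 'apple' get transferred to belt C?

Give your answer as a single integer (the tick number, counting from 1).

Answer: 1

Derivation:
Tick 1: prefer A, take apple from A; A=[quill,reel,nail,gear,jar] B=[peg,hook,lathe] C=[apple]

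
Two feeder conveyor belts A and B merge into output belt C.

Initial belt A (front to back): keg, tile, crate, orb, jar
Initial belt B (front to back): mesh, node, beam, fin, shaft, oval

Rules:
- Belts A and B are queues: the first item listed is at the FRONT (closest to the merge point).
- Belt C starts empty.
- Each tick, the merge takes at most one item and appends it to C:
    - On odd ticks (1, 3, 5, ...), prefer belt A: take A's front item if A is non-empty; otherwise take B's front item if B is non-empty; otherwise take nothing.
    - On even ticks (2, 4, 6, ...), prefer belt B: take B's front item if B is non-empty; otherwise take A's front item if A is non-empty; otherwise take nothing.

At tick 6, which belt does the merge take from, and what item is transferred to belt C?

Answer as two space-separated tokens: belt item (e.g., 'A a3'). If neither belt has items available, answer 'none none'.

Answer: B beam

Derivation:
Tick 1: prefer A, take keg from A; A=[tile,crate,orb,jar] B=[mesh,node,beam,fin,shaft,oval] C=[keg]
Tick 2: prefer B, take mesh from B; A=[tile,crate,orb,jar] B=[node,beam,fin,shaft,oval] C=[keg,mesh]
Tick 3: prefer A, take tile from A; A=[crate,orb,jar] B=[node,beam,fin,shaft,oval] C=[keg,mesh,tile]
Tick 4: prefer B, take node from B; A=[crate,orb,jar] B=[beam,fin,shaft,oval] C=[keg,mesh,tile,node]
Tick 5: prefer A, take crate from A; A=[orb,jar] B=[beam,fin,shaft,oval] C=[keg,mesh,tile,node,crate]
Tick 6: prefer B, take beam from B; A=[orb,jar] B=[fin,shaft,oval] C=[keg,mesh,tile,node,crate,beam]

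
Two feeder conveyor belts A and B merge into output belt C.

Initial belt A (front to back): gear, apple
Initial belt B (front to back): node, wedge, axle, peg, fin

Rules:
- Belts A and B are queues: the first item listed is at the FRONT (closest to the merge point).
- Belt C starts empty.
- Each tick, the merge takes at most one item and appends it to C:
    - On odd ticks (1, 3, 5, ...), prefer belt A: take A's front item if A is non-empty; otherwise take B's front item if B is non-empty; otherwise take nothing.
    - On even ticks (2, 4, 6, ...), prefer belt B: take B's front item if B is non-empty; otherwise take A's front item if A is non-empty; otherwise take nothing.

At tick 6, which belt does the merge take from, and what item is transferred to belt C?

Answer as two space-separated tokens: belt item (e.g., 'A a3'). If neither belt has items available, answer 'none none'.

Answer: B peg

Derivation:
Tick 1: prefer A, take gear from A; A=[apple] B=[node,wedge,axle,peg,fin] C=[gear]
Tick 2: prefer B, take node from B; A=[apple] B=[wedge,axle,peg,fin] C=[gear,node]
Tick 3: prefer A, take apple from A; A=[-] B=[wedge,axle,peg,fin] C=[gear,node,apple]
Tick 4: prefer B, take wedge from B; A=[-] B=[axle,peg,fin] C=[gear,node,apple,wedge]
Tick 5: prefer A, take axle from B; A=[-] B=[peg,fin] C=[gear,node,apple,wedge,axle]
Tick 6: prefer B, take peg from B; A=[-] B=[fin] C=[gear,node,apple,wedge,axle,peg]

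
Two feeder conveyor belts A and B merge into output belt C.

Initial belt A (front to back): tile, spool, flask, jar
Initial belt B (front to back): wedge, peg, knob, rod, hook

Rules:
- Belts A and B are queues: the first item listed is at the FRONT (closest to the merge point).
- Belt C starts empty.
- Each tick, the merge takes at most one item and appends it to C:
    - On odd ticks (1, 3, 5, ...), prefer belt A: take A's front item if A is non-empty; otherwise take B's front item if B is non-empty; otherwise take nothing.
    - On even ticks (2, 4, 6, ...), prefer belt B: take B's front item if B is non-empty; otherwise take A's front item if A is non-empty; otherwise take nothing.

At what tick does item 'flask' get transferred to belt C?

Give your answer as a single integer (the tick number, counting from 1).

Answer: 5

Derivation:
Tick 1: prefer A, take tile from A; A=[spool,flask,jar] B=[wedge,peg,knob,rod,hook] C=[tile]
Tick 2: prefer B, take wedge from B; A=[spool,flask,jar] B=[peg,knob,rod,hook] C=[tile,wedge]
Tick 3: prefer A, take spool from A; A=[flask,jar] B=[peg,knob,rod,hook] C=[tile,wedge,spool]
Tick 4: prefer B, take peg from B; A=[flask,jar] B=[knob,rod,hook] C=[tile,wedge,spool,peg]
Tick 5: prefer A, take flask from A; A=[jar] B=[knob,rod,hook] C=[tile,wedge,spool,peg,flask]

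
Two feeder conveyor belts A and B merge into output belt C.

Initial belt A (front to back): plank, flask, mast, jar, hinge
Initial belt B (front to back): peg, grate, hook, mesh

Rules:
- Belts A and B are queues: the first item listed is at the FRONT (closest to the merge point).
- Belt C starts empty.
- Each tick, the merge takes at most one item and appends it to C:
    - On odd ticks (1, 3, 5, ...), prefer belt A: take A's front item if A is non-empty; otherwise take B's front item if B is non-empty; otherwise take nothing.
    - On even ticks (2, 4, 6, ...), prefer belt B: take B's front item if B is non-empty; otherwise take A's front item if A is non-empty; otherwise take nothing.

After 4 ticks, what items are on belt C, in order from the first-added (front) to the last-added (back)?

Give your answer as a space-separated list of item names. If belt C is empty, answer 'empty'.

Tick 1: prefer A, take plank from A; A=[flask,mast,jar,hinge] B=[peg,grate,hook,mesh] C=[plank]
Tick 2: prefer B, take peg from B; A=[flask,mast,jar,hinge] B=[grate,hook,mesh] C=[plank,peg]
Tick 3: prefer A, take flask from A; A=[mast,jar,hinge] B=[grate,hook,mesh] C=[plank,peg,flask]
Tick 4: prefer B, take grate from B; A=[mast,jar,hinge] B=[hook,mesh] C=[plank,peg,flask,grate]

Answer: plank peg flask grate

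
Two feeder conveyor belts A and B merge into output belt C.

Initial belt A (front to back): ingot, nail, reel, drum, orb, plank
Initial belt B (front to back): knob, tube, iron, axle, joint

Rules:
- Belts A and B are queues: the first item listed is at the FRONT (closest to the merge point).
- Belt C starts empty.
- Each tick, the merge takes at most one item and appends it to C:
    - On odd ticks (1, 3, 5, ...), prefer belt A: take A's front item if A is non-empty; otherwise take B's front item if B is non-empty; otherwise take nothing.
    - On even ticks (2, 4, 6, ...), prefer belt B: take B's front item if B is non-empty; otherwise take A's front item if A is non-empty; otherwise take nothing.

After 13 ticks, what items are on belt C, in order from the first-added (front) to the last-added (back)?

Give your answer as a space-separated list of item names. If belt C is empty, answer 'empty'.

Tick 1: prefer A, take ingot from A; A=[nail,reel,drum,orb,plank] B=[knob,tube,iron,axle,joint] C=[ingot]
Tick 2: prefer B, take knob from B; A=[nail,reel,drum,orb,plank] B=[tube,iron,axle,joint] C=[ingot,knob]
Tick 3: prefer A, take nail from A; A=[reel,drum,orb,plank] B=[tube,iron,axle,joint] C=[ingot,knob,nail]
Tick 4: prefer B, take tube from B; A=[reel,drum,orb,plank] B=[iron,axle,joint] C=[ingot,knob,nail,tube]
Tick 5: prefer A, take reel from A; A=[drum,orb,plank] B=[iron,axle,joint] C=[ingot,knob,nail,tube,reel]
Tick 6: prefer B, take iron from B; A=[drum,orb,plank] B=[axle,joint] C=[ingot,knob,nail,tube,reel,iron]
Tick 7: prefer A, take drum from A; A=[orb,plank] B=[axle,joint] C=[ingot,knob,nail,tube,reel,iron,drum]
Tick 8: prefer B, take axle from B; A=[orb,plank] B=[joint] C=[ingot,knob,nail,tube,reel,iron,drum,axle]
Tick 9: prefer A, take orb from A; A=[plank] B=[joint] C=[ingot,knob,nail,tube,reel,iron,drum,axle,orb]
Tick 10: prefer B, take joint from B; A=[plank] B=[-] C=[ingot,knob,nail,tube,reel,iron,drum,axle,orb,joint]
Tick 11: prefer A, take plank from A; A=[-] B=[-] C=[ingot,knob,nail,tube,reel,iron,drum,axle,orb,joint,plank]
Tick 12: prefer B, both empty, nothing taken; A=[-] B=[-] C=[ingot,knob,nail,tube,reel,iron,drum,axle,orb,joint,plank]
Tick 13: prefer A, both empty, nothing taken; A=[-] B=[-] C=[ingot,knob,nail,tube,reel,iron,drum,axle,orb,joint,plank]

Answer: ingot knob nail tube reel iron drum axle orb joint plank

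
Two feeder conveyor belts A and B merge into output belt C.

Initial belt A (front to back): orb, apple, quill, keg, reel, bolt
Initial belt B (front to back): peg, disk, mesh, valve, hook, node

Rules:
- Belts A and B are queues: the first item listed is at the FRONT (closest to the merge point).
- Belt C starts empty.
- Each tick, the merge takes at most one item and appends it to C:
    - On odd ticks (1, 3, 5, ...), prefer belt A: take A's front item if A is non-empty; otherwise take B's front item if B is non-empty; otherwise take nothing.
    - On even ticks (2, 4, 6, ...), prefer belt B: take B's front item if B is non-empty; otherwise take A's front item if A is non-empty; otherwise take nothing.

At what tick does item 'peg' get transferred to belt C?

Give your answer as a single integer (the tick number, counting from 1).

Answer: 2

Derivation:
Tick 1: prefer A, take orb from A; A=[apple,quill,keg,reel,bolt] B=[peg,disk,mesh,valve,hook,node] C=[orb]
Tick 2: prefer B, take peg from B; A=[apple,quill,keg,reel,bolt] B=[disk,mesh,valve,hook,node] C=[orb,peg]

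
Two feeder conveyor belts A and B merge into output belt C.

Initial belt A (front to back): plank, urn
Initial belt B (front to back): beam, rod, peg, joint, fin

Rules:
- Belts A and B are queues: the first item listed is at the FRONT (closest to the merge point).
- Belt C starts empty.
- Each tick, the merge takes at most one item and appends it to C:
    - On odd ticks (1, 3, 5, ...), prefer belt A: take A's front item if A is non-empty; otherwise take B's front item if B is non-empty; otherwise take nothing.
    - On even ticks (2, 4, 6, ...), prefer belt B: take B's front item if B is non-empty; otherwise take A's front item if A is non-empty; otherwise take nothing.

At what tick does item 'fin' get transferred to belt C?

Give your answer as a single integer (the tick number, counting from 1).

Answer: 7

Derivation:
Tick 1: prefer A, take plank from A; A=[urn] B=[beam,rod,peg,joint,fin] C=[plank]
Tick 2: prefer B, take beam from B; A=[urn] B=[rod,peg,joint,fin] C=[plank,beam]
Tick 3: prefer A, take urn from A; A=[-] B=[rod,peg,joint,fin] C=[plank,beam,urn]
Tick 4: prefer B, take rod from B; A=[-] B=[peg,joint,fin] C=[plank,beam,urn,rod]
Tick 5: prefer A, take peg from B; A=[-] B=[joint,fin] C=[plank,beam,urn,rod,peg]
Tick 6: prefer B, take joint from B; A=[-] B=[fin] C=[plank,beam,urn,rod,peg,joint]
Tick 7: prefer A, take fin from B; A=[-] B=[-] C=[plank,beam,urn,rod,peg,joint,fin]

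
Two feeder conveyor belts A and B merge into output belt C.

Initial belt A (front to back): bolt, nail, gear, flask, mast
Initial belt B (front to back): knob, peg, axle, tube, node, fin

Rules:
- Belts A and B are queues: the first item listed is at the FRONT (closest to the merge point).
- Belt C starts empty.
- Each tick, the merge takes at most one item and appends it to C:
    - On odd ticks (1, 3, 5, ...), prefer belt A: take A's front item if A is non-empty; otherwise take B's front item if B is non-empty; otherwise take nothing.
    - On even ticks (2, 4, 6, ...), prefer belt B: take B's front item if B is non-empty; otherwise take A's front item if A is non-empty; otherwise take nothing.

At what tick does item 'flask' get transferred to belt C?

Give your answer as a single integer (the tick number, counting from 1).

Tick 1: prefer A, take bolt from A; A=[nail,gear,flask,mast] B=[knob,peg,axle,tube,node,fin] C=[bolt]
Tick 2: prefer B, take knob from B; A=[nail,gear,flask,mast] B=[peg,axle,tube,node,fin] C=[bolt,knob]
Tick 3: prefer A, take nail from A; A=[gear,flask,mast] B=[peg,axle,tube,node,fin] C=[bolt,knob,nail]
Tick 4: prefer B, take peg from B; A=[gear,flask,mast] B=[axle,tube,node,fin] C=[bolt,knob,nail,peg]
Tick 5: prefer A, take gear from A; A=[flask,mast] B=[axle,tube,node,fin] C=[bolt,knob,nail,peg,gear]
Tick 6: prefer B, take axle from B; A=[flask,mast] B=[tube,node,fin] C=[bolt,knob,nail,peg,gear,axle]
Tick 7: prefer A, take flask from A; A=[mast] B=[tube,node,fin] C=[bolt,knob,nail,peg,gear,axle,flask]

Answer: 7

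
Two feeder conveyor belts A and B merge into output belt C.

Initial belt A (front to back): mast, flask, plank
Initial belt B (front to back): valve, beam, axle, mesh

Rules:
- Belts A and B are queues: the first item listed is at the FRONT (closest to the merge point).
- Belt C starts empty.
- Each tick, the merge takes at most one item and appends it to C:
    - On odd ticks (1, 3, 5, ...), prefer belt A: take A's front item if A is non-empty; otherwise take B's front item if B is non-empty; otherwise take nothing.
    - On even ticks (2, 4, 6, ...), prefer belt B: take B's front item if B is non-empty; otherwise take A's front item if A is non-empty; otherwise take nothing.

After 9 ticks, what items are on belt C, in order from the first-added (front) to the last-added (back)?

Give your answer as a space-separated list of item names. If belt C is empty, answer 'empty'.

Tick 1: prefer A, take mast from A; A=[flask,plank] B=[valve,beam,axle,mesh] C=[mast]
Tick 2: prefer B, take valve from B; A=[flask,plank] B=[beam,axle,mesh] C=[mast,valve]
Tick 3: prefer A, take flask from A; A=[plank] B=[beam,axle,mesh] C=[mast,valve,flask]
Tick 4: prefer B, take beam from B; A=[plank] B=[axle,mesh] C=[mast,valve,flask,beam]
Tick 5: prefer A, take plank from A; A=[-] B=[axle,mesh] C=[mast,valve,flask,beam,plank]
Tick 6: prefer B, take axle from B; A=[-] B=[mesh] C=[mast,valve,flask,beam,plank,axle]
Tick 7: prefer A, take mesh from B; A=[-] B=[-] C=[mast,valve,flask,beam,plank,axle,mesh]
Tick 8: prefer B, both empty, nothing taken; A=[-] B=[-] C=[mast,valve,flask,beam,plank,axle,mesh]
Tick 9: prefer A, both empty, nothing taken; A=[-] B=[-] C=[mast,valve,flask,beam,plank,axle,mesh]

Answer: mast valve flask beam plank axle mesh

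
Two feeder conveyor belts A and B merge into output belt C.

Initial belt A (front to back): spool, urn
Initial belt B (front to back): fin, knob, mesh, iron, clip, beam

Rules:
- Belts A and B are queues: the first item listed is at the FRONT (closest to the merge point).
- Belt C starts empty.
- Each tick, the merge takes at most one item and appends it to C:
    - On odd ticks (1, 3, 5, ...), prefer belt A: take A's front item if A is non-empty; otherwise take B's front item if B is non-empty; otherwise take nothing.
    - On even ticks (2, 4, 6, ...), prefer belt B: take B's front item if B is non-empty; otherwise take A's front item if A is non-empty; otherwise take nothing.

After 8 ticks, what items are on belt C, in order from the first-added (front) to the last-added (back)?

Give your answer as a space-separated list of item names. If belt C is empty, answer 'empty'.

Answer: spool fin urn knob mesh iron clip beam

Derivation:
Tick 1: prefer A, take spool from A; A=[urn] B=[fin,knob,mesh,iron,clip,beam] C=[spool]
Tick 2: prefer B, take fin from B; A=[urn] B=[knob,mesh,iron,clip,beam] C=[spool,fin]
Tick 3: prefer A, take urn from A; A=[-] B=[knob,mesh,iron,clip,beam] C=[spool,fin,urn]
Tick 4: prefer B, take knob from B; A=[-] B=[mesh,iron,clip,beam] C=[spool,fin,urn,knob]
Tick 5: prefer A, take mesh from B; A=[-] B=[iron,clip,beam] C=[spool,fin,urn,knob,mesh]
Tick 6: prefer B, take iron from B; A=[-] B=[clip,beam] C=[spool,fin,urn,knob,mesh,iron]
Tick 7: prefer A, take clip from B; A=[-] B=[beam] C=[spool,fin,urn,knob,mesh,iron,clip]
Tick 8: prefer B, take beam from B; A=[-] B=[-] C=[spool,fin,urn,knob,mesh,iron,clip,beam]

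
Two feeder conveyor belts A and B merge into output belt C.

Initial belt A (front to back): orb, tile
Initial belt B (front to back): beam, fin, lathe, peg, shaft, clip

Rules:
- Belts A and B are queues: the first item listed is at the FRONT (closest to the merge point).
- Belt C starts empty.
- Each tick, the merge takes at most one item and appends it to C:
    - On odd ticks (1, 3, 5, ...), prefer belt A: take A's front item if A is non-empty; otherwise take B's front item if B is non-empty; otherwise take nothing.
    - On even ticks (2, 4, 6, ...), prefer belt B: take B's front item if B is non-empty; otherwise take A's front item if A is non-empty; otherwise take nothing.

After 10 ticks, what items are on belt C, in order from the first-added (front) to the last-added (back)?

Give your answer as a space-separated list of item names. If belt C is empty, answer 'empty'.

Tick 1: prefer A, take orb from A; A=[tile] B=[beam,fin,lathe,peg,shaft,clip] C=[orb]
Tick 2: prefer B, take beam from B; A=[tile] B=[fin,lathe,peg,shaft,clip] C=[orb,beam]
Tick 3: prefer A, take tile from A; A=[-] B=[fin,lathe,peg,shaft,clip] C=[orb,beam,tile]
Tick 4: prefer B, take fin from B; A=[-] B=[lathe,peg,shaft,clip] C=[orb,beam,tile,fin]
Tick 5: prefer A, take lathe from B; A=[-] B=[peg,shaft,clip] C=[orb,beam,tile,fin,lathe]
Tick 6: prefer B, take peg from B; A=[-] B=[shaft,clip] C=[orb,beam,tile,fin,lathe,peg]
Tick 7: prefer A, take shaft from B; A=[-] B=[clip] C=[orb,beam,tile,fin,lathe,peg,shaft]
Tick 8: prefer B, take clip from B; A=[-] B=[-] C=[orb,beam,tile,fin,lathe,peg,shaft,clip]
Tick 9: prefer A, both empty, nothing taken; A=[-] B=[-] C=[orb,beam,tile,fin,lathe,peg,shaft,clip]
Tick 10: prefer B, both empty, nothing taken; A=[-] B=[-] C=[orb,beam,tile,fin,lathe,peg,shaft,clip]

Answer: orb beam tile fin lathe peg shaft clip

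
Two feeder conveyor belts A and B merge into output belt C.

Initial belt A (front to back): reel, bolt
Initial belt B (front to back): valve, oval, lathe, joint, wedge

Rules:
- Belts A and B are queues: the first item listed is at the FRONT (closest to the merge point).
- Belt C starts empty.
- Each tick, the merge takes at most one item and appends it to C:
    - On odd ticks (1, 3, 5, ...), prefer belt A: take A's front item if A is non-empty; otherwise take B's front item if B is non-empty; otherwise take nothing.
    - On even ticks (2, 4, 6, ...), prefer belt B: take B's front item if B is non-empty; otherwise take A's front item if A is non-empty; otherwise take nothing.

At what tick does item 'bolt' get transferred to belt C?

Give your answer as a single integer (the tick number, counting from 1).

Tick 1: prefer A, take reel from A; A=[bolt] B=[valve,oval,lathe,joint,wedge] C=[reel]
Tick 2: prefer B, take valve from B; A=[bolt] B=[oval,lathe,joint,wedge] C=[reel,valve]
Tick 3: prefer A, take bolt from A; A=[-] B=[oval,lathe,joint,wedge] C=[reel,valve,bolt]

Answer: 3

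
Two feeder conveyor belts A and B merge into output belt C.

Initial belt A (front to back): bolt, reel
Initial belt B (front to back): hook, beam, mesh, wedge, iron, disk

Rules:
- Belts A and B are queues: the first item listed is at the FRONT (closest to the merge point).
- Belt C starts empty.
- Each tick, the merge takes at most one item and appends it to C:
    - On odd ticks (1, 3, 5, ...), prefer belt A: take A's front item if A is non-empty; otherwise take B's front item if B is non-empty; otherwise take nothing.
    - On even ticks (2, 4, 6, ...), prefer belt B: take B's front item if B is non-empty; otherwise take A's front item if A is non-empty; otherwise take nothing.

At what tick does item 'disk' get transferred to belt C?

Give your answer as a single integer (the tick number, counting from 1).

Tick 1: prefer A, take bolt from A; A=[reel] B=[hook,beam,mesh,wedge,iron,disk] C=[bolt]
Tick 2: prefer B, take hook from B; A=[reel] B=[beam,mesh,wedge,iron,disk] C=[bolt,hook]
Tick 3: prefer A, take reel from A; A=[-] B=[beam,mesh,wedge,iron,disk] C=[bolt,hook,reel]
Tick 4: prefer B, take beam from B; A=[-] B=[mesh,wedge,iron,disk] C=[bolt,hook,reel,beam]
Tick 5: prefer A, take mesh from B; A=[-] B=[wedge,iron,disk] C=[bolt,hook,reel,beam,mesh]
Tick 6: prefer B, take wedge from B; A=[-] B=[iron,disk] C=[bolt,hook,reel,beam,mesh,wedge]
Tick 7: prefer A, take iron from B; A=[-] B=[disk] C=[bolt,hook,reel,beam,mesh,wedge,iron]
Tick 8: prefer B, take disk from B; A=[-] B=[-] C=[bolt,hook,reel,beam,mesh,wedge,iron,disk]

Answer: 8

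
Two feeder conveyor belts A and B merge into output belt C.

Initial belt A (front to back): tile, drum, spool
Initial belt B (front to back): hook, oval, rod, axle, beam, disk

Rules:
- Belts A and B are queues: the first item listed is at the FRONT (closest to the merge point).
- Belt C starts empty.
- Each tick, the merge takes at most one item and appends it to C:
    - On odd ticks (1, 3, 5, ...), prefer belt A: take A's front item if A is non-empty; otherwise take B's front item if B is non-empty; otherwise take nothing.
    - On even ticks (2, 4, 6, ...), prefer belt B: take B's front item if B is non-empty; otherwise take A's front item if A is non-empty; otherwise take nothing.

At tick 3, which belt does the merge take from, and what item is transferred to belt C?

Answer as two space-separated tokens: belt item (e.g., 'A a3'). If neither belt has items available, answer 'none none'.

Answer: A drum

Derivation:
Tick 1: prefer A, take tile from A; A=[drum,spool] B=[hook,oval,rod,axle,beam,disk] C=[tile]
Tick 2: prefer B, take hook from B; A=[drum,spool] B=[oval,rod,axle,beam,disk] C=[tile,hook]
Tick 3: prefer A, take drum from A; A=[spool] B=[oval,rod,axle,beam,disk] C=[tile,hook,drum]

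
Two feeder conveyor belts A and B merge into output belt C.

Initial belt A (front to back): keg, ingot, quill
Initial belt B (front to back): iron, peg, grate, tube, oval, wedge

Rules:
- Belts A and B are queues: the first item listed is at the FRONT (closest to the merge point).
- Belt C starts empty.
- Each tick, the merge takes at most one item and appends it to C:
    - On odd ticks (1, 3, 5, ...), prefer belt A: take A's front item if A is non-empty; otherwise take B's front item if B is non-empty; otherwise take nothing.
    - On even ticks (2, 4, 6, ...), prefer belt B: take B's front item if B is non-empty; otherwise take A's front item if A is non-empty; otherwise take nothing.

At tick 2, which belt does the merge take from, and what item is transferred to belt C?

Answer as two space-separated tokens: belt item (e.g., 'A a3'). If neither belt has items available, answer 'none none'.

Answer: B iron

Derivation:
Tick 1: prefer A, take keg from A; A=[ingot,quill] B=[iron,peg,grate,tube,oval,wedge] C=[keg]
Tick 2: prefer B, take iron from B; A=[ingot,quill] B=[peg,grate,tube,oval,wedge] C=[keg,iron]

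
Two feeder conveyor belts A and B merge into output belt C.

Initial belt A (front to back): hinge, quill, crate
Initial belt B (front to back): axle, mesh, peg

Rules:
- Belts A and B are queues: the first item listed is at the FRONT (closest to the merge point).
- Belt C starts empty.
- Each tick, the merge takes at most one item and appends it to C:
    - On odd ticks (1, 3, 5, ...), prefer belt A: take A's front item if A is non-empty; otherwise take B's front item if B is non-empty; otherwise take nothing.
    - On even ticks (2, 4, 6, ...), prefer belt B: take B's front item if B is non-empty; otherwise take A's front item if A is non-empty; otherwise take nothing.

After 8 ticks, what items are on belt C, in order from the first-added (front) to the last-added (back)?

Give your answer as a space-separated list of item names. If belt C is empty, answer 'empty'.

Tick 1: prefer A, take hinge from A; A=[quill,crate] B=[axle,mesh,peg] C=[hinge]
Tick 2: prefer B, take axle from B; A=[quill,crate] B=[mesh,peg] C=[hinge,axle]
Tick 3: prefer A, take quill from A; A=[crate] B=[mesh,peg] C=[hinge,axle,quill]
Tick 4: prefer B, take mesh from B; A=[crate] B=[peg] C=[hinge,axle,quill,mesh]
Tick 5: prefer A, take crate from A; A=[-] B=[peg] C=[hinge,axle,quill,mesh,crate]
Tick 6: prefer B, take peg from B; A=[-] B=[-] C=[hinge,axle,quill,mesh,crate,peg]
Tick 7: prefer A, both empty, nothing taken; A=[-] B=[-] C=[hinge,axle,quill,mesh,crate,peg]
Tick 8: prefer B, both empty, nothing taken; A=[-] B=[-] C=[hinge,axle,quill,mesh,crate,peg]

Answer: hinge axle quill mesh crate peg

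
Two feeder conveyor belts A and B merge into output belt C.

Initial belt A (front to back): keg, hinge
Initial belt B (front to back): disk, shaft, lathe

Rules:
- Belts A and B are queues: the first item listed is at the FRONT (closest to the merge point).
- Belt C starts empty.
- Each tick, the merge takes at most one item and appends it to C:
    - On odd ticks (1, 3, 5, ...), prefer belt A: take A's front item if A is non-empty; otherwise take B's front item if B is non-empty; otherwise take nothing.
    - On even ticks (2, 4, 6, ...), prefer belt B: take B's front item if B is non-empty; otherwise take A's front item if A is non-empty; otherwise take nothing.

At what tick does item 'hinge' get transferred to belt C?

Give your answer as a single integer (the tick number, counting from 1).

Answer: 3

Derivation:
Tick 1: prefer A, take keg from A; A=[hinge] B=[disk,shaft,lathe] C=[keg]
Tick 2: prefer B, take disk from B; A=[hinge] B=[shaft,lathe] C=[keg,disk]
Tick 3: prefer A, take hinge from A; A=[-] B=[shaft,lathe] C=[keg,disk,hinge]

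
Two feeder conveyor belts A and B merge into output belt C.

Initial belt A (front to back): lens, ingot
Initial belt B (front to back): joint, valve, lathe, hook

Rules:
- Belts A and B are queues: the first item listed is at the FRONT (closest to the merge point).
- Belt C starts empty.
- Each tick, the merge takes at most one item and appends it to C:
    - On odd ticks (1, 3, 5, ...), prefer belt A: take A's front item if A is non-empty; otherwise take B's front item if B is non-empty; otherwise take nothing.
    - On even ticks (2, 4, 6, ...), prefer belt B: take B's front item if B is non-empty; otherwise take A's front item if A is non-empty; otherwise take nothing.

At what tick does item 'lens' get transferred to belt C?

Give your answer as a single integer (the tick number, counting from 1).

Answer: 1

Derivation:
Tick 1: prefer A, take lens from A; A=[ingot] B=[joint,valve,lathe,hook] C=[lens]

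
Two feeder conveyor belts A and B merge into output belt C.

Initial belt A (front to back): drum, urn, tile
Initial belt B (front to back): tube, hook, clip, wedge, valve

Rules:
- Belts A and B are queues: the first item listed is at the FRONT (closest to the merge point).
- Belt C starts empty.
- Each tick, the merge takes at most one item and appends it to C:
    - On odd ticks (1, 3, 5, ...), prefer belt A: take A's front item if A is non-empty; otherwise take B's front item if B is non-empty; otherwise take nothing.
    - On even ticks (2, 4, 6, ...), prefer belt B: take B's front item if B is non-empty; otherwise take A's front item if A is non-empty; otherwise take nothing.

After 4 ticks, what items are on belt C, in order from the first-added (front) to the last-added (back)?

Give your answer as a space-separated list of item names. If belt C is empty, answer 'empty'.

Answer: drum tube urn hook

Derivation:
Tick 1: prefer A, take drum from A; A=[urn,tile] B=[tube,hook,clip,wedge,valve] C=[drum]
Tick 2: prefer B, take tube from B; A=[urn,tile] B=[hook,clip,wedge,valve] C=[drum,tube]
Tick 3: prefer A, take urn from A; A=[tile] B=[hook,clip,wedge,valve] C=[drum,tube,urn]
Tick 4: prefer B, take hook from B; A=[tile] B=[clip,wedge,valve] C=[drum,tube,urn,hook]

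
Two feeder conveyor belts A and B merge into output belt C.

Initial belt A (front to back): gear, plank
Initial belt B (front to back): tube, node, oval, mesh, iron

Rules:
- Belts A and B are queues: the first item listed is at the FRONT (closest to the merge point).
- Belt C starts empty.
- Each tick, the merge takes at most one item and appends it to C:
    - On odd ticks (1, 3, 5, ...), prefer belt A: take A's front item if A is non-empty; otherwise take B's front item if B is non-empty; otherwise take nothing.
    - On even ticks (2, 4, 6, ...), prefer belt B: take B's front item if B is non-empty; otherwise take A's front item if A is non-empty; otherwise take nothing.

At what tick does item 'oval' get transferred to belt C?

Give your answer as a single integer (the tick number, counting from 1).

Answer: 5

Derivation:
Tick 1: prefer A, take gear from A; A=[plank] B=[tube,node,oval,mesh,iron] C=[gear]
Tick 2: prefer B, take tube from B; A=[plank] B=[node,oval,mesh,iron] C=[gear,tube]
Tick 3: prefer A, take plank from A; A=[-] B=[node,oval,mesh,iron] C=[gear,tube,plank]
Tick 4: prefer B, take node from B; A=[-] B=[oval,mesh,iron] C=[gear,tube,plank,node]
Tick 5: prefer A, take oval from B; A=[-] B=[mesh,iron] C=[gear,tube,plank,node,oval]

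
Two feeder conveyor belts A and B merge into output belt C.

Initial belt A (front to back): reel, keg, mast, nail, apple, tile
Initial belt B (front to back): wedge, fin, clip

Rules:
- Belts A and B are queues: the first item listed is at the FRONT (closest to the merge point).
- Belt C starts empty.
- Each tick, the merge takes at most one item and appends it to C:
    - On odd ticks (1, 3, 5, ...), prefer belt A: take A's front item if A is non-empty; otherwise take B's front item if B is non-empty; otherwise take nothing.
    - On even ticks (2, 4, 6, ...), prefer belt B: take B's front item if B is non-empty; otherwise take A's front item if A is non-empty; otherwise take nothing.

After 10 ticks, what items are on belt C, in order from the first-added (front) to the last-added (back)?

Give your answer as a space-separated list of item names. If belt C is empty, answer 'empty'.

Answer: reel wedge keg fin mast clip nail apple tile

Derivation:
Tick 1: prefer A, take reel from A; A=[keg,mast,nail,apple,tile] B=[wedge,fin,clip] C=[reel]
Tick 2: prefer B, take wedge from B; A=[keg,mast,nail,apple,tile] B=[fin,clip] C=[reel,wedge]
Tick 3: prefer A, take keg from A; A=[mast,nail,apple,tile] B=[fin,clip] C=[reel,wedge,keg]
Tick 4: prefer B, take fin from B; A=[mast,nail,apple,tile] B=[clip] C=[reel,wedge,keg,fin]
Tick 5: prefer A, take mast from A; A=[nail,apple,tile] B=[clip] C=[reel,wedge,keg,fin,mast]
Tick 6: prefer B, take clip from B; A=[nail,apple,tile] B=[-] C=[reel,wedge,keg,fin,mast,clip]
Tick 7: prefer A, take nail from A; A=[apple,tile] B=[-] C=[reel,wedge,keg,fin,mast,clip,nail]
Tick 8: prefer B, take apple from A; A=[tile] B=[-] C=[reel,wedge,keg,fin,mast,clip,nail,apple]
Tick 9: prefer A, take tile from A; A=[-] B=[-] C=[reel,wedge,keg,fin,mast,clip,nail,apple,tile]
Tick 10: prefer B, both empty, nothing taken; A=[-] B=[-] C=[reel,wedge,keg,fin,mast,clip,nail,apple,tile]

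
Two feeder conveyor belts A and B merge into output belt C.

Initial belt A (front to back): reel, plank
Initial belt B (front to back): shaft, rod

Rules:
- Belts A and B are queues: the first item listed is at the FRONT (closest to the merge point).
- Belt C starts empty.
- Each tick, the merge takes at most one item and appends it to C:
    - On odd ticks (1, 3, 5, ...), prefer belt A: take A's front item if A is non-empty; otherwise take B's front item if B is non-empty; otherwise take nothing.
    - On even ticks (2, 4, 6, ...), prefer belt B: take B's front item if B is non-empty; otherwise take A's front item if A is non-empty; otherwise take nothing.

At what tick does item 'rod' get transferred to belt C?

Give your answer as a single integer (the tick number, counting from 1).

Answer: 4

Derivation:
Tick 1: prefer A, take reel from A; A=[plank] B=[shaft,rod] C=[reel]
Tick 2: prefer B, take shaft from B; A=[plank] B=[rod] C=[reel,shaft]
Tick 3: prefer A, take plank from A; A=[-] B=[rod] C=[reel,shaft,plank]
Tick 4: prefer B, take rod from B; A=[-] B=[-] C=[reel,shaft,plank,rod]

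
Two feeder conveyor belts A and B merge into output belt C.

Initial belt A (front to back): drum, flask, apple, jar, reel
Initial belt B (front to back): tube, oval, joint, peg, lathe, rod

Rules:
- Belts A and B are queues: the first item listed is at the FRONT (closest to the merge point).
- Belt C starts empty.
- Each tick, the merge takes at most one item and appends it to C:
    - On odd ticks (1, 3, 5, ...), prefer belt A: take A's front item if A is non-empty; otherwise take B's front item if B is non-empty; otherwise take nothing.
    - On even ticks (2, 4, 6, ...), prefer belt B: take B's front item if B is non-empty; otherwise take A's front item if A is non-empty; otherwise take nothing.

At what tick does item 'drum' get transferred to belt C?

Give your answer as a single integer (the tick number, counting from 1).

Answer: 1

Derivation:
Tick 1: prefer A, take drum from A; A=[flask,apple,jar,reel] B=[tube,oval,joint,peg,lathe,rod] C=[drum]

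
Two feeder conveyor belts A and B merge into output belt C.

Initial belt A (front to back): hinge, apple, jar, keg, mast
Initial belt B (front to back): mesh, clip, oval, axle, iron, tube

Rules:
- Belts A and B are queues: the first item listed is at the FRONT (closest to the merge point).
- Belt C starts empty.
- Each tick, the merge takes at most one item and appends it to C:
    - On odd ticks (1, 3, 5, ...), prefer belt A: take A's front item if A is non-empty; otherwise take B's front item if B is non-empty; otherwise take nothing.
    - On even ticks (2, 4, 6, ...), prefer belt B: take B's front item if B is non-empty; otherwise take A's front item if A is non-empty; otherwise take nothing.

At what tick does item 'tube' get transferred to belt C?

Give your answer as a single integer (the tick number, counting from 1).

Tick 1: prefer A, take hinge from A; A=[apple,jar,keg,mast] B=[mesh,clip,oval,axle,iron,tube] C=[hinge]
Tick 2: prefer B, take mesh from B; A=[apple,jar,keg,mast] B=[clip,oval,axle,iron,tube] C=[hinge,mesh]
Tick 3: prefer A, take apple from A; A=[jar,keg,mast] B=[clip,oval,axle,iron,tube] C=[hinge,mesh,apple]
Tick 4: prefer B, take clip from B; A=[jar,keg,mast] B=[oval,axle,iron,tube] C=[hinge,mesh,apple,clip]
Tick 5: prefer A, take jar from A; A=[keg,mast] B=[oval,axle,iron,tube] C=[hinge,mesh,apple,clip,jar]
Tick 6: prefer B, take oval from B; A=[keg,mast] B=[axle,iron,tube] C=[hinge,mesh,apple,clip,jar,oval]
Tick 7: prefer A, take keg from A; A=[mast] B=[axle,iron,tube] C=[hinge,mesh,apple,clip,jar,oval,keg]
Tick 8: prefer B, take axle from B; A=[mast] B=[iron,tube] C=[hinge,mesh,apple,clip,jar,oval,keg,axle]
Tick 9: prefer A, take mast from A; A=[-] B=[iron,tube] C=[hinge,mesh,apple,clip,jar,oval,keg,axle,mast]
Tick 10: prefer B, take iron from B; A=[-] B=[tube] C=[hinge,mesh,apple,clip,jar,oval,keg,axle,mast,iron]
Tick 11: prefer A, take tube from B; A=[-] B=[-] C=[hinge,mesh,apple,clip,jar,oval,keg,axle,mast,iron,tube]

Answer: 11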